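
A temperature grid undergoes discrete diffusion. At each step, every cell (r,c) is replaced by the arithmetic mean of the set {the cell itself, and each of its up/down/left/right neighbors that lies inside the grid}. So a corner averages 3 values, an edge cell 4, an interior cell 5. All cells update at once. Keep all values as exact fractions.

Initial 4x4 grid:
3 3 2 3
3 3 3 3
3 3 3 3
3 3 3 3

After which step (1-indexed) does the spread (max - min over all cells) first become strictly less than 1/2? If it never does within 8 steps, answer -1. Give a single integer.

Step 1: max=3, min=8/3, spread=1/3
  -> spread < 1/2 first at step 1
Step 2: max=3, min=329/120, spread=31/120
Step 3: max=3, min=3029/1080, spread=211/1080
Step 4: max=3, min=307157/108000, spread=16843/108000
Step 5: max=26921/9000, min=2777357/972000, spread=130111/972000
Step 6: max=1612841/540000, min=83837633/29160000, spread=3255781/29160000
Step 7: max=1608893/540000, min=2524046309/874800000, spread=82360351/874800000
Step 8: max=289093559/97200000, min=75980683109/26244000000, spread=2074577821/26244000000

Answer: 1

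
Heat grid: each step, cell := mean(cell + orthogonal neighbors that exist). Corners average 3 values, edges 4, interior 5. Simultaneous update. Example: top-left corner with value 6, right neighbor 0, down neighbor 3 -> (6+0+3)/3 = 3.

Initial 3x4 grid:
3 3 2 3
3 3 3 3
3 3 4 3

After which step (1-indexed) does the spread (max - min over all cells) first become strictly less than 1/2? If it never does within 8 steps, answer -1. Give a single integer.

Step 1: max=10/3, min=8/3, spread=2/3
Step 2: max=77/24, min=67/24, spread=5/12
  -> spread < 1/2 first at step 2
Step 3: max=677/216, min=619/216, spread=29/108
Step 4: max=167/54, min=157/54, spread=5/27
Step 5: max=7943/2592, min=7609/2592, spread=167/1296
Step 6: max=23681/7776, min=22975/7776, spread=353/3888
Step 7: max=565867/186624, min=553877/186624, spread=5995/93312
Step 8: max=3384791/1119744, min=3333673/1119744, spread=25559/559872

Answer: 2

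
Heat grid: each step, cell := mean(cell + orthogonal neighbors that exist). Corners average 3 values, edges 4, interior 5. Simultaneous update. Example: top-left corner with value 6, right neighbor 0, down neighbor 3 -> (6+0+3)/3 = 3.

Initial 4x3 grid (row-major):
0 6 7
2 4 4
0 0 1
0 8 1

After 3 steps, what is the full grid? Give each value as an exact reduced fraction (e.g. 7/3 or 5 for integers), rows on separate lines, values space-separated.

After step 1:
  8/3 17/4 17/3
  3/2 16/5 4
  1/2 13/5 3/2
  8/3 9/4 10/3
After step 2:
  101/36 947/240 167/36
  59/30 311/100 431/120
  109/60 201/100 343/120
  65/36 217/80 85/36
After step 3:
  6277/2160 52201/14400 8767/2160
  8729/3600 17549/6000 12779/3600
  6839/3600 5003/2000 9739/3600
  4561/2160 10667/4800 5711/2160

Answer: 6277/2160 52201/14400 8767/2160
8729/3600 17549/6000 12779/3600
6839/3600 5003/2000 9739/3600
4561/2160 10667/4800 5711/2160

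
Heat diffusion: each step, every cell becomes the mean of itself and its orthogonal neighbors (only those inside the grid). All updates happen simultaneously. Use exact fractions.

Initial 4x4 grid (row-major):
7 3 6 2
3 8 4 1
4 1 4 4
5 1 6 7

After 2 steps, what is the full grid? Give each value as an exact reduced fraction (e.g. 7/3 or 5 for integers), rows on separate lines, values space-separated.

Answer: 95/18 1073/240 347/80 19/6
1013/240 47/10 187/50 287/80
941/240 177/50 41/10 973/240
59/18 881/240 1033/240 85/18

Derivation:
After step 1:
  13/3 6 15/4 3
  11/2 19/5 23/5 11/4
  13/4 18/5 19/5 4
  10/3 13/4 9/2 17/3
After step 2:
  95/18 1073/240 347/80 19/6
  1013/240 47/10 187/50 287/80
  941/240 177/50 41/10 973/240
  59/18 881/240 1033/240 85/18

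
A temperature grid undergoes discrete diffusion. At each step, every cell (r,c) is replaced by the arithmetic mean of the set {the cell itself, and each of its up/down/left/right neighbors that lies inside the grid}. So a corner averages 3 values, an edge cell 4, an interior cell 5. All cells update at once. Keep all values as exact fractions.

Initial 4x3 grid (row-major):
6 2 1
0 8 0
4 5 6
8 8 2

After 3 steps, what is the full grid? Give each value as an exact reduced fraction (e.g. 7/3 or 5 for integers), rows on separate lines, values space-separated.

Answer: 365/108 49949/14400 407/144
30877/7200 2687/750 4417/1200
34297/7200 4971/1000 7493/1800
6101/1080 24973/4800 11087/2160

Derivation:
After step 1:
  8/3 17/4 1
  9/2 3 15/4
  17/4 31/5 13/4
  20/3 23/4 16/3
After step 2:
  137/36 131/48 3
  173/48 217/50 11/4
  1297/240 449/100 139/30
  50/9 479/80 43/9
After step 3:
  365/108 49949/14400 407/144
  30877/7200 2687/750 4417/1200
  34297/7200 4971/1000 7493/1800
  6101/1080 24973/4800 11087/2160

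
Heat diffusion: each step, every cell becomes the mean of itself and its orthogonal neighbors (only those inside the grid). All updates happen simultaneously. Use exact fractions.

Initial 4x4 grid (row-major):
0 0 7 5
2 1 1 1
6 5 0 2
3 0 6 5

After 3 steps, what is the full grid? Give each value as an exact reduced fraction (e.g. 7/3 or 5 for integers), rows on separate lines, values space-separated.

After step 1:
  2/3 2 13/4 13/3
  9/4 9/5 2 9/4
  4 12/5 14/5 2
  3 7/2 11/4 13/3
After step 2:
  59/36 463/240 139/48 59/18
  523/240 209/100 121/50 127/48
  233/80 29/10 239/100 683/240
  7/2 233/80 803/240 109/36
After step 3:
  2069/1080 15397/7200 18941/7200 635/216
  15877/7200 6911/3000 1493/600 20141/7200
  1379/480 2641/1000 8341/3000 19637/7200
  373/120 1519/480 21017/7200 3319/1080

Answer: 2069/1080 15397/7200 18941/7200 635/216
15877/7200 6911/3000 1493/600 20141/7200
1379/480 2641/1000 8341/3000 19637/7200
373/120 1519/480 21017/7200 3319/1080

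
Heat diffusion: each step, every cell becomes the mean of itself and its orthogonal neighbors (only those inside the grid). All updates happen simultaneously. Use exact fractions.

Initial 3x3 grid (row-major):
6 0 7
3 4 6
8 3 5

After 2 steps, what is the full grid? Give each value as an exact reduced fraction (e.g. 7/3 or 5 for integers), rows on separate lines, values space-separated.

After step 1:
  3 17/4 13/3
  21/4 16/5 11/2
  14/3 5 14/3
After step 2:
  25/6 887/240 169/36
  967/240 116/25 177/40
  179/36 263/60 91/18

Answer: 25/6 887/240 169/36
967/240 116/25 177/40
179/36 263/60 91/18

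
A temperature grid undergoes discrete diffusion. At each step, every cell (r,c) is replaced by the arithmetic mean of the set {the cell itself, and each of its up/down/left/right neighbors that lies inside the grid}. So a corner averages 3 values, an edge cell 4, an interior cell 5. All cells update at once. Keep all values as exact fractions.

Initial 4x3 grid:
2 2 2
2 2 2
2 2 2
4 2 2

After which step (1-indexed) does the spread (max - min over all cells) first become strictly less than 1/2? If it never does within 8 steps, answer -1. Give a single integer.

Step 1: max=8/3, min=2, spread=2/3
Step 2: max=23/9, min=2, spread=5/9
Step 3: max=257/108, min=2, spread=41/108
  -> spread < 1/2 first at step 3
Step 4: max=30137/12960, min=2, spread=4217/12960
Step 5: max=1764349/777600, min=7279/3600, spread=38417/155520
Step 6: max=104512211/46656000, min=146597/72000, spread=1903471/9331200
Step 7: max=6199709089/2799360000, min=4435759/2160000, spread=18038617/111974400
Step 8: max=369191382851/167961600000, min=401726759/194400000, spread=883978523/6718464000

Answer: 3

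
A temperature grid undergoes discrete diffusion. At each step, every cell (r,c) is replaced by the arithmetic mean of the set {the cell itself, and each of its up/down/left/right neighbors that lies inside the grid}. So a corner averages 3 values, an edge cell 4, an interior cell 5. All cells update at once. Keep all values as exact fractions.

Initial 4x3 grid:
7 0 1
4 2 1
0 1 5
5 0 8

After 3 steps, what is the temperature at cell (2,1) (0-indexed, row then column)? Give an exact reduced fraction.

Step 1: cell (2,1) = 8/5
Step 2: cell (2,1) = 259/100
Step 3: cell (2,1) = 5137/2000
Full grid after step 3:
  5761/2160 16727/7200 2153/1080
  18697/7200 14111/6000 4093/1800
  18277/7200 5137/2000 10351/3600
  5461/2160 7069/2400 3463/1080

Answer: 5137/2000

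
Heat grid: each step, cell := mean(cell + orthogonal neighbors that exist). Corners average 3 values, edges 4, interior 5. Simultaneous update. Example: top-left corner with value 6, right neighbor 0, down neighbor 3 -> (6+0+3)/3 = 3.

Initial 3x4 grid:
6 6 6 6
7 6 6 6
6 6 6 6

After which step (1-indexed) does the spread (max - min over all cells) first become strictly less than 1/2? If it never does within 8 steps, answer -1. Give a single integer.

Step 1: max=19/3, min=6, spread=1/3
  -> spread < 1/2 first at step 1
Step 2: max=1507/240, min=6, spread=67/240
Step 3: max=13397/2160, min=6, spread=437/2160
Step 4: max=5341531/864000, min=6009/1000, spread=29951/172800
Step 5: max=47871821/7776000, min=20329/3375, spread=206761/1555200
Step 6: max=19118595571/3110400000, min=32565671/5400000, spread=14430763/124416000
Step 7: max=1144851741689/186624000000, min=2609652727/432000000, spread=139854109/1492992000
Step 8: max=68607111890251/11197440000000, min=235131228977/38880000000, spread=7114543559/89579520000

Answer: 1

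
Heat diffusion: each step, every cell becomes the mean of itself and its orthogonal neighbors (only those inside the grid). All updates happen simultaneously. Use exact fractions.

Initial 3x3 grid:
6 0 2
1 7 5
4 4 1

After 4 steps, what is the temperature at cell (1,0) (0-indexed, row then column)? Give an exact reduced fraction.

Step 1: cell (1,0) = 9/2
Step 2: cell (1,0) = 397/120
Step 3: cell (1,0) = 26189/7200
Step 4: cell (1,0) = 1488433/432000
Full grid after step 4:
  445423/129600 2845741/864000 217499/64800
  1488433/432000 52883/15000 2907241/864000
  78283/21600 47369/13500 460873/129600

Answer: 1488433/432000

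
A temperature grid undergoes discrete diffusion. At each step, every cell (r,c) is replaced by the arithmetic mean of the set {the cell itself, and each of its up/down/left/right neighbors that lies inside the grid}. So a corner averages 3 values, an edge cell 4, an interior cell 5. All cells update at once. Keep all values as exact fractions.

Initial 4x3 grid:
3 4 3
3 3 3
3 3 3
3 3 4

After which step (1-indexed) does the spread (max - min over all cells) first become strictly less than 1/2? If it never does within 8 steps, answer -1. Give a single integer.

Answer: 1

Derivation:
Step 1: max=10/3, min=3, spread=1/3
  -> spread < 1/2 first at step 1
Step 2: max=787/240, min=3, spread=67/240
Step 3: max=3481/1080, min=443/144, spread=317/2160
Step 4: max=2761051/864000, min=37123/12000, spread=17639/172800
Step 5: max=24804641/7776000, min=8066087/2592000, spread=30319/388800
Step 6: max=1482632959/466560000, min=485986853/155520000, spread=61681/1166400
Step 7: max=88860626981/27993600000, min=360478567/115200000, spread=1580419/34992000
Step 8: max=5322254194879/1679616000000, min=1755264014293/559872000000, spread=7057769/209952000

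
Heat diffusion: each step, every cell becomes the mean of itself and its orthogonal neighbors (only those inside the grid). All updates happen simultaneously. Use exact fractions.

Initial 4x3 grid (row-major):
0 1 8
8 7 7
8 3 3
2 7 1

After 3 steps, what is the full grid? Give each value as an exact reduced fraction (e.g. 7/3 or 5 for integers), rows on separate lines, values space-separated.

Answer: 403/90 17269/3600 10547/2160
5993/1200 29009/6000 36683/7200
4421/900 1859/375 32143/7200
10681/2160 62281/14400 2299/540

Derivation:
After step 1:
  3 4 16/3
  23/4 26/5 25/4
  21/4 28/5 7/2
  17/3 13/4 11/3
After step 2:
  17/4 263/60 187/36
  24/5 134/25 1217/240
  167/30 114/25 1141/240
  85/18 1091/240 125/36
After step 3:
  403/90 17269/3600 10547/2160
  5993/1200 29009/6000 36683/7200
  4421/900 1859/375 32143/7200
  10681/2160 62281/14400 2299/540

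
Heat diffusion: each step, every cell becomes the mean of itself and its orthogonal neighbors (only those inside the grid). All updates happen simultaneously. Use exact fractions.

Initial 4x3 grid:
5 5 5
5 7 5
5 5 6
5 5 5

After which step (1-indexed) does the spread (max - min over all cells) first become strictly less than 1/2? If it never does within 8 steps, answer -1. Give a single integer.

Step 1: max=23/4, min=5, spread=3/4
Step 2: max=111/20, min=5, spread=11/20
Step 3: max=109/20, min=1861/360, spread=101/360
  -> spread < 1/2 first at step 3
Step 4: max=23273/4320, min=11179/2160, spread=61/288
Step 5: max=193241/36000, min=4519/864, spread=464/3375
Step 6: max=83336513/15552000, min=20370667/3888000, spread=370769/3110400
Step 7: max=4986525907/933120000, min=1226934793/233280000, spread=5252449/62208000
Step 8: max=298929797993/55987200000, min=910124507/172800000, spread=161978309/2239488000

Answer: 3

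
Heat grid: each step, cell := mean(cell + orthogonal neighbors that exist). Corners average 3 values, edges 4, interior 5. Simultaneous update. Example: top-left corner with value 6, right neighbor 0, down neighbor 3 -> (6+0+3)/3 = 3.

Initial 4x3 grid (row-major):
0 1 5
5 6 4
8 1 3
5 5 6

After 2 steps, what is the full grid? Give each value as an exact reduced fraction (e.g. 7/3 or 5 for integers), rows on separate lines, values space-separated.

After step 1:
  2 3 10/3
  19/4 17/5 9/2
  19/4 23/5 7/2
  6 17/4 14/3
After step 2:
  13/4 44/15 65/18
  149/40 81/20 221/60
  201/40 41/10 259/60
  5 1171/240 149/36

Answer: 13/4 44/15 65/18
149/40 81/20 221/60
201/40 41/10 259/60
5 1171/240 149/36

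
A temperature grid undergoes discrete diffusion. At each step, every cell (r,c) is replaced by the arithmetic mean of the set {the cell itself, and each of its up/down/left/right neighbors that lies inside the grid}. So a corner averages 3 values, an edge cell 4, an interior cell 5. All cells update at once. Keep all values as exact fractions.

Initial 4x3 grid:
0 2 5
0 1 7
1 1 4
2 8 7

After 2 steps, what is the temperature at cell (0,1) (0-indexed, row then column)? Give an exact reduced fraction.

Answer: 143/60

Derivation:
Step 1: cell (0,1) = 2
Step 2: cell (0,1) = 143/60
Full grid after step 2:
  19/18 143/60 131/36
  131/120 239/100 119/30
  49/24 309/100 55/12
  55/18 35/8 187/36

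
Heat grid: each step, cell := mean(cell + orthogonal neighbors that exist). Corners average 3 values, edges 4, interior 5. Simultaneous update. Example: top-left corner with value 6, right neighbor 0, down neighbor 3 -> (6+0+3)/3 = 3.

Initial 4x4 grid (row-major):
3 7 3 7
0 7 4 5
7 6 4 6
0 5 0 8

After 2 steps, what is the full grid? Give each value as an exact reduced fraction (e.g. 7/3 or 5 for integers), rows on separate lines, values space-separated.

Answer: 151/36 1103/240 397/80 21/4
469/120 489/100 483/100 417/80
173/40 103/25 122/25 239/48
10/3 21/5 47/12 44/9

Derivation:
After step 1:
  10/3 5 21/4 5
  17/4 24/5 23/5 11/2
  13/4 29/5 4 23/4
  4 11/4 17/4 14/3
After step 2:
  151/36 1103/240 397/80 21/4
  469/120 489/100 483/100 417/80
  173/40 103/25 122/25 239/48
  10/3 21/5 47/12 44/9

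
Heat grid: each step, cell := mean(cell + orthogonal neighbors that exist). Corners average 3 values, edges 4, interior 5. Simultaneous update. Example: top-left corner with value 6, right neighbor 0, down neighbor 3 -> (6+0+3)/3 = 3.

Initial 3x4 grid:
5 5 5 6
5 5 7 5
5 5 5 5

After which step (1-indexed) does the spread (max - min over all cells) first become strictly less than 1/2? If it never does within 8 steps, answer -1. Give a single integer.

Answer: 3

Derivation:
Step 1: max=23/4, min=5, spread=3/4
Step 2: max=101/18, min=5, spread=11/18
Step 3: max=79051/14400, min=1013/200, spread=1223/2880
  -> spread < 1/2 first at step 3
Step 4: max=708391/129600, min=18391/3600, spread=9263/25920
Step 5: max=280531411/51840000, min=3706013/720000, spread=547939/2073600
Step 6: max=2518007101/466560000, min=4188301/810000, spread=4221829/18662400
Step 7: max=150361220159/27993600000, min=4487569751/864000000, spread=24819801133/139968000000
Step 8: max=8998677373981/1679616000000, min=121499886623/23328000000, spread=2005484297/13436928000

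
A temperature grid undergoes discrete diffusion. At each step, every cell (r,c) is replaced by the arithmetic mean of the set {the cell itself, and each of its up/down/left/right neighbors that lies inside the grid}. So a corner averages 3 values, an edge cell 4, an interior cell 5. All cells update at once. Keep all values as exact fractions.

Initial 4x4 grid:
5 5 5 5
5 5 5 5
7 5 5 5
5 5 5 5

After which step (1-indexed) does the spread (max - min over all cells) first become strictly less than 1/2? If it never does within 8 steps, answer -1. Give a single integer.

Step 1: max=17/3, min=5, spread=2/3
Step 2: max=331/60, min=5, spread=31/60
Step 3: max=2911/540, min=5, spread=211/540
  -> spread < 1/2 first at step 3
Step 4: max=286843/54000, min=5, spread=16843/54000
Step 5: max=2568643/486000, min=22579/4500, spread=130111/486000
Step 6: max=76542367/14580000, min=1357159/270000, spread=3255781/14580000
Step 7: max=2287353691/437400000, min=1361107/270000, spread=82360351/437400000
Step 8: max=68361316891/13122000000, min=245506441/48600000, spread=2074577821/13122000000

Answer: 3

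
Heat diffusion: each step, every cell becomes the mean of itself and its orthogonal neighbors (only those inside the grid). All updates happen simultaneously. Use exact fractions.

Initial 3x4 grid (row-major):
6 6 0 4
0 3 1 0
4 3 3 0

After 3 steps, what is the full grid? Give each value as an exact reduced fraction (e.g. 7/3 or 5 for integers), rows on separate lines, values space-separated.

Answer: 799/240 121/40 419/180 3839/2160
1801/576 653/240 2449/1200 4541/2880
6101/2160 1823/720 457/240 1063/720

Derivation:
After step 1:
  4 15/4 11/4 4/3
  13/4 13/5 7/5 5/4
  7/3 13/4 7/4 1
After step 2:
  11/3 131/40 277/120 16/9
  731/240 57/20 39/20 299/240
  53/18 149/60 37/20 4/3
After step 3:
  799/240 121/40 419/180 3839/2160
  1801/576 653/240 2449/1200 4541/2880
  6101/2160 1823/720 457/240 1063/720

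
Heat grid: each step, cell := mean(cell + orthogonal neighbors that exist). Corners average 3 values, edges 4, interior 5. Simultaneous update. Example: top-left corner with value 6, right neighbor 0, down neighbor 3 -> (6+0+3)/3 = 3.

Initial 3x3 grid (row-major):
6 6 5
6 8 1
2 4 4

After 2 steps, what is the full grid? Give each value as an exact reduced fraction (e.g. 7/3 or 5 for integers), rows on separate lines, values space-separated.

After step 1:
  6 25/4 4
  11/2 5 9/2
  4 9/2 3
After step 2:
  71/12 85/16 59/12
  41/8 103/20 33/8
  14/3 33/8 4

Answer: 71/12 85/16 59/12
41/8 103/20 33/8
14/3 33/8 4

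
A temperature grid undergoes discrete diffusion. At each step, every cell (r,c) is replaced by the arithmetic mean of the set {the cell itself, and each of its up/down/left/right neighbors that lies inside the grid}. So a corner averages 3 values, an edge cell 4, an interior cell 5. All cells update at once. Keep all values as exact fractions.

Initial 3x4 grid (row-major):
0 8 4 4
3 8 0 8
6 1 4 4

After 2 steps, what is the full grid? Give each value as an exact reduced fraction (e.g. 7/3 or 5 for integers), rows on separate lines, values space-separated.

Answer: 155/36 25/6 287/60 40/9
61/16 114/25 381/100 73/15
37/9 43/12 257/60 139/36

Derivation:
After step 1:
  11/3 5 4 16/3
  17/4 4 24/5 4
  10/3 19/4 9/4 16/3
After step 2:
  155/36 25/6 287/60 40/9
  61/16 114/25 381/100 73/15
  37/9 43/12 257/60 139/36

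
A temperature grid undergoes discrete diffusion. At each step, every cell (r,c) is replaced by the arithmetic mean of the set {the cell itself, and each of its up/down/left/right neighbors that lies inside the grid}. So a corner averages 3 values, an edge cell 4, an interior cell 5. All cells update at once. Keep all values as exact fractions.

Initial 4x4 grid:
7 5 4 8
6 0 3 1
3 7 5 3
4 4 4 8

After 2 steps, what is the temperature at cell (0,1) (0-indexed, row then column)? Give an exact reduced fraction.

Step 1: cell (0,1) = 4
Step 2: cell (0,1) = 24/5
Full grid after step 2:
  14/3 24/5 239/60 157/36
  24/5 93/25 399/100 56/15
  247/60 443/100 203/50 87/20
  161/36 131/30 97/20 29/6

Answer: 24/5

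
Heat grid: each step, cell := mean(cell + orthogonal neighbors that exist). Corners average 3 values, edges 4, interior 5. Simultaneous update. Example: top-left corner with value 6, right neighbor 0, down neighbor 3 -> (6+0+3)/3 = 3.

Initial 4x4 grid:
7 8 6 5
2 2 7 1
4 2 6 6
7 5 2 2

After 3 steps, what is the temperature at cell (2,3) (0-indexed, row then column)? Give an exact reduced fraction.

Answer: 3601/900

Derivation:
Step 1: cell (2,3) = 15/4
Step 2: cell (2,3) = 493/120
Step 3: cell (2,3) = 3601/900
Full grid after step 3:
  10747/2160 36229/7200 4133/800 3473/720
  8071/1800 27853/6000 9087/2000 1373/300
  7619/1800 25067/6000 25259/6000 3601/900
  9173/2160 29831/7200 28463/7200 8381/2160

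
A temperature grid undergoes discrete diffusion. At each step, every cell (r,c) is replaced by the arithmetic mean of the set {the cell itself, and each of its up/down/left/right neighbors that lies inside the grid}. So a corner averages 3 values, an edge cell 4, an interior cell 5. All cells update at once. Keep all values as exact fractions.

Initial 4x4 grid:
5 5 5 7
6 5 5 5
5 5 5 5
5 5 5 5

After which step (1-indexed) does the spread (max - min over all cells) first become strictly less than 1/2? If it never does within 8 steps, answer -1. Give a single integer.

Step 1: max=17/3, min=5, spread=2/3
Step 2: max=50/9, min=5, spread=5/9
Step 3: max=581/108, min=5, spread=41/108
  -> spread < 1/2 first at step 3
Step 4: max=86503/16200, min=45391/9000, spread=5999/20250
Step 5: max=2569141/486000, min=113759/22500, spread=559733/2430000
Step 6: max=38370473/7290000, min=16447021/3240000, spread=5458703/29160000
Step 7: max=458361107/87480000, min=6872527/1350000, spread=65106787/437400000
Step 8: max=1071312877/205031250, min=74344480127/14580000000, spread=16539920137/131220000000

Answer: 3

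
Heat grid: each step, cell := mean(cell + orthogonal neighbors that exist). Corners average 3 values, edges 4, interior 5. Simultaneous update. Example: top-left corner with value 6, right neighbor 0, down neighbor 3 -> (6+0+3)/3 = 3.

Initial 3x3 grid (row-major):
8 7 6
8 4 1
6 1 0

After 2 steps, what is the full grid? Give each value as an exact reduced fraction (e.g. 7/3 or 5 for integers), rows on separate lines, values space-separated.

After step 1:
  23/3 25/4 14/3
  13/2 21/5 11/4
  5 11/4 2/3
After step 2:
  245/36 1367/240 41/9
  701/120 449/100 737/240
  19/4 757/240 37/18

Answer: 245/36 1367/240 41/9
701/120 449/100 737/240
19/4 757/240 37/18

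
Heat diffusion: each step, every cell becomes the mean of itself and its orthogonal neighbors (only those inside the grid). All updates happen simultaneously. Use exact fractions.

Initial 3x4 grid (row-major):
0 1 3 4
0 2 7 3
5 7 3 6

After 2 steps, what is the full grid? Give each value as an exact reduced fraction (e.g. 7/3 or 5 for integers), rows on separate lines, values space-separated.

Answer: 43/36 539/240 731/240 145/36
569/240 29/10 43/10 239/60
10/3 87/20 22/5 59/12

Derivation:
After step 1:
  1/3 3/2 15/4 10/3
  7/4 17/5 18/5 5
  4 17/4 23/4 4
After step 2:
  43/36 539/240 731/240 145/36
  569/240 29/10 43/10 239/60
  10/3 87/20 22/5 59/12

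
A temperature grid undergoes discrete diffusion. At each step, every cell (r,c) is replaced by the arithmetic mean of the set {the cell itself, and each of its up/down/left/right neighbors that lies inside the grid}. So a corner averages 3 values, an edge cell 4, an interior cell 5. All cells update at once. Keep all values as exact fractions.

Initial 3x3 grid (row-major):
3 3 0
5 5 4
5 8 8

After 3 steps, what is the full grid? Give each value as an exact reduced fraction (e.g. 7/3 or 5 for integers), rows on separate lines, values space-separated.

Answer: 1709/432 1183/320 100/27
6731/1440 703/150 4339/960
11/2 7961/1440 2363/432

Derivation:
After step 1:
  11/3 11/4 7/3
  9/2 5 17/4
  6 13/2 20/3
After step 2:
  131/36 55/16 28/9
  115/24 23/5 73/16
  17/3 145/24 209/36
After step 3:
  1709/432 1183/320 100/27
  6731/1440 703/150 4339/960
  11/2 7961/1440 2363/432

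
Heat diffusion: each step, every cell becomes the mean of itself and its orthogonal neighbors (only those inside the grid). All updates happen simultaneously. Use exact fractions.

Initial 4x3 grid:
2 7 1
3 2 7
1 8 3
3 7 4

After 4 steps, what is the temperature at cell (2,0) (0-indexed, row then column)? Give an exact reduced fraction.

Answer: 850837/216000

Derivation:
Step 1: cell (2,0) = 15/4
Step 2: cell (2,0) = 817/240
Step 3: cell (2,0) = 29461/7200
Step 4: cell (2,0) = 850837/216000
Full grid after step 4:
  25969/7200 95693/24000 9673/2400
  279319/72000 117961/30000 315319/72000
  850837/216000 794291/180000 961837/216000
  139223/32400 1907509/432000 76999/16200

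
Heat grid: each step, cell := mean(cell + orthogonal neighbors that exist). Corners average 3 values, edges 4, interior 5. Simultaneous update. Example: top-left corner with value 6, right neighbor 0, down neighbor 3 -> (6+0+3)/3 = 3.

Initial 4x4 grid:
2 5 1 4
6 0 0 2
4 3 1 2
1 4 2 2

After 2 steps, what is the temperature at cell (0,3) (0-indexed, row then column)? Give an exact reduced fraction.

Step 1: cell (0,3) = 7/3
Step 2: cell (0,3) = 41/18
Full grid after step 2:
  28/9 349/120 229/120 41/18
  409/120 11/5 97/50 413/240
  119/40 64/25 44/25 147/80
  3 203/80 167/80 2

Answer: 41/18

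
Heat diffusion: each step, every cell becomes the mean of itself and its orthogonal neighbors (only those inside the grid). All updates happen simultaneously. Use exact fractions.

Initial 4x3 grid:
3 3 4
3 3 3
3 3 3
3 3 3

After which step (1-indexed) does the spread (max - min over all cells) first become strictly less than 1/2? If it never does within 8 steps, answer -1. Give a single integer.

Answer: 1

Derivation:
Step 1: max=10/3, min=3, spread=1/3
  -> spread < 1/2 first at step 1
Step 2: max=59/18, min=3, spread=5/18
Step 3: max=689/216, min=3, spread=41/216
Step 4: max=81977/25920, min=3, spread=4217/25920
Step 5: max=4874749/1555200, min=21679/7200, spread=38417/311040
Step 6: max=291136211/93312000, min=434597/144000, spread=1903471/18662400
Step 7: max=17397149089/5598720000, min=13075759/4320000, spread=18038617/223948800
Step 8: max=1041037782851/335923200000, min=1179326759/388800000, spread=883978523/13436928000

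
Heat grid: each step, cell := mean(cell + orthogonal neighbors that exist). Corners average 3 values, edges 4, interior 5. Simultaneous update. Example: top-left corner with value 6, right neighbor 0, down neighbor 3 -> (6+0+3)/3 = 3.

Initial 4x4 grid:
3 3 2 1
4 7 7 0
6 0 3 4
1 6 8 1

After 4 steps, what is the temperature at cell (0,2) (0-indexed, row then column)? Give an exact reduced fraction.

Answer: 38803/12000

Derivation:
Step 1: cell (0,2) = 13/4
Step 2: cell (0,2) = 59/20
Step 3: cell (0,2) = 1273/400
Step 4: cell (0,2) = 38803/12000
Full grid after step 4:
  250289/64800 393739/108000 38803/12000 1979/675
  842573/216000 688403/180000 6493/1875 37133/12000
  34493/8640 176543/45000 670841/180000 75197/21600
  2561/648 173203/43200 168163/43200 239171/64800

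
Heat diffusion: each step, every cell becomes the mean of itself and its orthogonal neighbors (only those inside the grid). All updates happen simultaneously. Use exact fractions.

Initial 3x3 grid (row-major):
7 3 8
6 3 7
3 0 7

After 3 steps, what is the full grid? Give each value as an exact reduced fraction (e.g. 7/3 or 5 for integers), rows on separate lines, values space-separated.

After step 1:
  16/3 21/4 6
  19/4 19/5 25/4
  3 13/4 14/3
After step 2:
  46/9 1223/240 35/6
  1013/240 233/50 1243/240
  11/3 883/240 85/18
After step 3:
  2597/540 74521/14400 1933/360
  63571/14400 4567/1000 73421/14400
  347/90 60221/14400 4889/1080

Answer: 2597/540 74521/14400 1933/360
63571/14400 4567/1000 73421/14400
347/90 60221/14400 4889/1080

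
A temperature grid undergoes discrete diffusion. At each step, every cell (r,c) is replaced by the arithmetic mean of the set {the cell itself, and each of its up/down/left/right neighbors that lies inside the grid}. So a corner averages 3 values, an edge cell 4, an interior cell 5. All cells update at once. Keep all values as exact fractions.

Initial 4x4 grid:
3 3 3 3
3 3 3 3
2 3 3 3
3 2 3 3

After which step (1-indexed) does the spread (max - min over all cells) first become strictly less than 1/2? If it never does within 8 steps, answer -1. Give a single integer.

Step 1: max=3, min=7/3, spread=2/3
Step 2: max=3, min=313/120, spread=47/120
  -> spread < 1/2 first at step 2
Step 3: max=3, min=1409/540, spread=211/540
Step 4: max=3, min=43559/16200, spread=5041/16200
Step 5: max=13421/4500, min=1319357/486000, spread=130111/486000
Step 6: max=802841/270000, min=40097633/14580000, spread=3255781/14580000
Step 7: max=798893/270000, min=1211846309/437400000, spread=82360351/437400000
Step 8: max=143293559/48600000, min=36614683109/13122000000, spread=2074577821/13122000000

Answer: 2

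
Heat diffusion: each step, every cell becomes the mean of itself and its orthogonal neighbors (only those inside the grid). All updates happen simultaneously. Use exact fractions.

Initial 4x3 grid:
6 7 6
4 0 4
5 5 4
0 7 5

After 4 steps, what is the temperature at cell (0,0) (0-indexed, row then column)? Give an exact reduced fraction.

Step 1: cell (0,0) = 17/3
Step 2: cell (0,0) = 85/18
Step 3: cell (0,0) = 503/108
Step 4: cell (0,0) = 582179/129600
Full grid after step 4:
  582179/129600 3955901/864000 590429/129600
  931759/216000 1563289/360000 481067/108000
  296593/72000 1528639/360000 470827/108000
  178363/43200 3679331/864000 569839/129600

Answer: 582179/129600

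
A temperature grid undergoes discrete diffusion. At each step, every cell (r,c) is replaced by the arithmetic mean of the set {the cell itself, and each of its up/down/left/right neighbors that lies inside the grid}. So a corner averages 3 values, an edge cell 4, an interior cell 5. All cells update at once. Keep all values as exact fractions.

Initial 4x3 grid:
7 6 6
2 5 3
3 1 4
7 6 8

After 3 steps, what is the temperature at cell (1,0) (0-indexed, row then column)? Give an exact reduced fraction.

Answer: 2641/600

Derivation:
Step 1: cell (1,0) = 17/4
Step 2: cell (1,0) = 159/40
Step 3: cell (1,0) = 2641/600
Full grid after step 3:
  1669/360 1949/400 1709/360
  2641/600 2143/500 5507/1200
  946/225 13363/3000 5387/1200
  1261/270 34217/7200 149/30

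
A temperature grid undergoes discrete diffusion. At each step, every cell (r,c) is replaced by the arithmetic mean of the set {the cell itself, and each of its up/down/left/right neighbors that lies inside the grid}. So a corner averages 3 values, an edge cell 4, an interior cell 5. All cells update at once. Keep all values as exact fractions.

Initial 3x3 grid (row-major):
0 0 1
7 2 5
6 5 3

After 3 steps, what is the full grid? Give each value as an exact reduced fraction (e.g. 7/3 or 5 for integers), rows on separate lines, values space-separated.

After step 1:
  7/3 3/4 2
  15/4 19/5 11/4
  6 4 13/3
After step 2:
  41/18 533/240 11/6
  953/240 301/100 773/240
  55/12 68/15 133/36
After step 3:
  3049/1080 33631/14400 97/40
  49831/14400 20347/6000 42331/14400
  349/80 14239/3600 8243/2160

Answer: 3049/1080 33631/14400 97/40
49831/14400 20347/6000 42331/14400
349/80 14239/3600 8243/2160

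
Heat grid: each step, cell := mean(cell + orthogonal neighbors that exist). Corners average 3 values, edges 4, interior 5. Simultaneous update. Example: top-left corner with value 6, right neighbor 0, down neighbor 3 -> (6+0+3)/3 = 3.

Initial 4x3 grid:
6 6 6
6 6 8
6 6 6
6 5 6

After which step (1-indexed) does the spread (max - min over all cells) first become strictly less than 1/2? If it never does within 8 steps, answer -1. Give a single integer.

Answer: 4

Derivation:
Step 1: max=20/3, min=17/3, spread=1
Step 2: max=391/60, min=1373/240, spread=191/240
Step 3: max=3451/540, min=12523/2160, spread=427/720
Step 4: max=101953/16200, min=762929/129600, spread=1171/2880
  -> spread < 1/2 first at step 4
Step 5: max=3045031/486000, min=45970531/7776000, spread=183331/518400
Step 6: max=181411649/29160000, min=2778170009/466560000, spread=331777/1244160
Step 7: max=5422016783/874800000, min=167316996331/27993600000, spread=9166727/41472000
Step 8: max=648148800719/104976000000, min=10078123364129/1679616000000, spread=779353193/4478976000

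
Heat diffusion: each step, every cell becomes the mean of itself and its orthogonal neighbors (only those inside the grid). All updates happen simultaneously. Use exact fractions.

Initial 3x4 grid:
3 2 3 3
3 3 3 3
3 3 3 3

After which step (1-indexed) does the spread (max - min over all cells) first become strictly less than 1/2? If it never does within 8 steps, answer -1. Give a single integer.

Answer: 1

Derivation:
Step 1: max=3, min=8/3, spread=1/3
  -> spread < 1/2 first at step 1
Step 2: max=3, min=329/120, spread=31/120
Step 3: max=3, min=3029/1080, spread=211/1080
Step 4: max=5353/1800, min=307103/108000, spread=14077/108000
Step 5: max=320317/108000, min=2775593/972000, spread=5363/48600
Step 6: max=177131/60000, min=83739191/29160000, spread=93859/1166400
Step 7: max=286263533/97200000, min=5038525519/1749600000, spread=4568723/69984000
Step 8: max=8566381111/2916000000, min=303147564371/104976000000, spread=8387449/167961600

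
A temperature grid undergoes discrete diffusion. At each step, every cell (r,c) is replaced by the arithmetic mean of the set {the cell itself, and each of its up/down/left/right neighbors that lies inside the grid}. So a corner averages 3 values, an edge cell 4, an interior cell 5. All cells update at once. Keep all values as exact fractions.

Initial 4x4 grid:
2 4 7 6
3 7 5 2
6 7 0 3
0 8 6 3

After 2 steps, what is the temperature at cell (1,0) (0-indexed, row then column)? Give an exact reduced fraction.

Answer: 167/40

Derivation:
Step 1: cell (1,0) = 9/2
Step 2: cell (1,0) = 167/40
Full grid after step 2:
  25/6 187/40 197/40 29/6
  167/40 49/10 231/50 19/5
  563/120 97/20 81/20 71/20
  167/36 593/120 177/40 41/12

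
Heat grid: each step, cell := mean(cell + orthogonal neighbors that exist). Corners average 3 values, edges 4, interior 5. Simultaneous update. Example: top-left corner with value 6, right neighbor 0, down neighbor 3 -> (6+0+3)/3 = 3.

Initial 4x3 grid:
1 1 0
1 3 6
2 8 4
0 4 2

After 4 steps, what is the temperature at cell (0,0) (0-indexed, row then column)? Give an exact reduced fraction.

Answer: 2033/960

Derivation:
Step 1: cell (0,0) = 1
Step 2: cell (0,0) = 4/3
Step 3: cell (0,0) = 1381/720
Step 4: cell (0,0) = 2033/960
Full grid after step 4:
  2033/960 417187/172800 68801/25920
  18103/7200 199607/72000 136093/43200
  20531/7200 29599/9000 151561/43200
  13313/4320 288947/86400 11881/3240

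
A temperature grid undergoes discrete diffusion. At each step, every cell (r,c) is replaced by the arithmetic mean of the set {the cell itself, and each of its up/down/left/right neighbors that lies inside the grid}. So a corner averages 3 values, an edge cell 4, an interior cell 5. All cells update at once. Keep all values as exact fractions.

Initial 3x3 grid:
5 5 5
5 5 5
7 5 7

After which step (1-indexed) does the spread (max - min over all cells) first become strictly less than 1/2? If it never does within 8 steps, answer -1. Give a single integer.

Answer: 3

Derivation:
Step 1: max=6, min=5, spread=1
Step 2: max=103/18, min=5, spread=13/18
Step 3: max=4037/720, min=371/72, spread=109/240
  -> spread < 1/2 first at step 3
Step 4: max=71429/12960, min=9361/1800, spread=20149/64800
Step 5: max=14189933/2592000, min=1364491/259200, spread=545023/2592000
Step 6: max=844983751/155520000, min=17131237/3240000, spread=36295/248832
Step 7: max=50541170597/9331200000, min=4132135831/777600000, spread=305773/2985984
Step 8: max=3022674670159/559872000000, min=41422575497/7776000000, spread=2575951/35831808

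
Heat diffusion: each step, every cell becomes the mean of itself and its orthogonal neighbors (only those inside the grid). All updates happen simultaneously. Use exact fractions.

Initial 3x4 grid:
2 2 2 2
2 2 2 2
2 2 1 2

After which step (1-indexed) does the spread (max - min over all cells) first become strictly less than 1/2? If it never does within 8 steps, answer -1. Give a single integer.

Answer: 1

Derivation:
Step 1: max=2, min=5/3, spread=1/3
  -> spread < 1/2 first at step 1
Step 2: max=2, min=209/120, spread=31/120
Step 3: max=2, min=1949/1080, spread=211/1080
Step 4: max=3553/1800, min=199103/108000, spread=14077/108000
Step 5: max=212317/108000, min=1803593/972000, spread=5363/48600
Step 6: max=117131/60000, min=54579191/29160000, spread=93859/1166400
Step 7: max=189063533/97200000, min=3288925519/1749600000, spread=4568723/69984000
Step 8: max=5650381111/2916000000, min=198171564371/104976000000, spread=8387449/167961600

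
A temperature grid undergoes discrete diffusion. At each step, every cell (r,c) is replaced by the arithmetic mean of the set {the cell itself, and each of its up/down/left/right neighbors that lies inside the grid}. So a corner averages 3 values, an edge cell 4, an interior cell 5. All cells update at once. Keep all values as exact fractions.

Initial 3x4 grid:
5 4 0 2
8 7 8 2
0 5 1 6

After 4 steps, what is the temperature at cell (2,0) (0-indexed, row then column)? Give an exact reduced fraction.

Step 1: cell (2,0) = 13/3
Step 2: cell (2,0) = 151/36
Step 3: cell (2,0) = 10289/2160
Step 4: cell (2,0) = 59443/12960
Full grid after step 4:
  15227/3240 97813/21600 16381/4320 9317/2592
  69607/14400 52643/12000 37051/9000 61837/17280
  59443/12960 196051/43200 11549/2880 1687/432

Answer: 59443/12960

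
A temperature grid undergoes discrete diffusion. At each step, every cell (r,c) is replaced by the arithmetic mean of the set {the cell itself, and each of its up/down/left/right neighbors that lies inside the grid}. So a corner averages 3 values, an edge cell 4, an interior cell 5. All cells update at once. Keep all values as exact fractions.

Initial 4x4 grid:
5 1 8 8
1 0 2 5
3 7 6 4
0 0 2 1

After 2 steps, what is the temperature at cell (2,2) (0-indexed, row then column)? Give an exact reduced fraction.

Step 1: cell (2,2) = 21/5
Step 2: cell (2,2) = 357/100
Full grid after step 2:
  97/36 767/240 389/80 11/2
  143/60 307/100 201/50 399/80
  23/10 73/25 357/100 917/240
  2 87/40 331/120 103/36

Answer: 357/100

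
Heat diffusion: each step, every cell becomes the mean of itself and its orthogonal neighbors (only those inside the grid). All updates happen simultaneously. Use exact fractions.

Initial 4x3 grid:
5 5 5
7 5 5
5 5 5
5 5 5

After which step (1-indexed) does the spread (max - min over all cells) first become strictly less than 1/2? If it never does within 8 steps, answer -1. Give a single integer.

Answer: 3

Derivation:
Step 1: max=17/3, min=5, spread=2/3
Step 2: max=331/60, min=5, spread=31/60
Step 3: max=2911/540, min=5, spread=211/540
  -> spread < 1/2 first at step 3
Step 4: max=286897/54000, min=4547/900, spread=14077/54000
Step 5: max=2570407/486000, min=273683/54000, spread=5363/24300
Step 6: max=76640809/14580000, min=152869/30000, spread=93859/583200
Step 7: max=4584274481/874800000, min=248336467/48600000, spread=4568723/34992000
Step 8: max=274220435629/52488000000, min=7471618889/1458000000, spread=8387449/83980800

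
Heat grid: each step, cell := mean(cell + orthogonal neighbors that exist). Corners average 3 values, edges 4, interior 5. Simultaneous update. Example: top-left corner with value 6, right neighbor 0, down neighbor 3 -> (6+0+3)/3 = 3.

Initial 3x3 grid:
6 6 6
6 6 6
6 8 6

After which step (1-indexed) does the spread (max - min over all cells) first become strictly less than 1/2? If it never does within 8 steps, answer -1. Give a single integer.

Answer: 3

Derivation:
Step 1: max=20/3, min=6, spread=2/3
Step 2: max=787/120, min=6, spread=67/120
Step 3: max=6917/1080, min=607/100, spread=1807/5400
  -> spread < 1/2 first at step 3
Step 4: max=2749963/432000, min=16561/2700, spread=33401/144000
Step 5: max=24557933/3888000, min=1663391/270000, spread=3025513/19440000
Step 6: max=9796126867/1555200000, min=89155949/14400000, spread=53531/497664
Step 7: max=585904925849/93312000000, min=24119116051/3888000000, spread=450953/5971968
Step 8: max=35101223560603/5598720000000, min=2900368610519/466560000000, spread=3799043/71663616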